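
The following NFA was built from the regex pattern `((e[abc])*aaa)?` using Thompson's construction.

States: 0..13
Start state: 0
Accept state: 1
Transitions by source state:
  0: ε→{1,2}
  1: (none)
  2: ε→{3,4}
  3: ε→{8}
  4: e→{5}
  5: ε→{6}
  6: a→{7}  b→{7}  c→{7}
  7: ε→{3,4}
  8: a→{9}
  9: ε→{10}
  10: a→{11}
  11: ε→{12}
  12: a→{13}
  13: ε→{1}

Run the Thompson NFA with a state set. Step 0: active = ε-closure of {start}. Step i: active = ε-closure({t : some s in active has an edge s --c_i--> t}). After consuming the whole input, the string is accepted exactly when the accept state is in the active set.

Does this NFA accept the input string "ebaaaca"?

Answer: REJECT

Derivation:
initial (ε-close {0}): {0,1,2,3,4,8}
'e' @ 1: {5,6}
'b' @ 2: {3,4,7,8}
'a' @ 3: {9,10}
'a' @ 4: {11,12}
'a' @ 5: {1,13}  [accepting]
'c' @ 6: {}  — dead — no transitions
rest 'a' ignored (set empty)
final: {}; accept 1 not in set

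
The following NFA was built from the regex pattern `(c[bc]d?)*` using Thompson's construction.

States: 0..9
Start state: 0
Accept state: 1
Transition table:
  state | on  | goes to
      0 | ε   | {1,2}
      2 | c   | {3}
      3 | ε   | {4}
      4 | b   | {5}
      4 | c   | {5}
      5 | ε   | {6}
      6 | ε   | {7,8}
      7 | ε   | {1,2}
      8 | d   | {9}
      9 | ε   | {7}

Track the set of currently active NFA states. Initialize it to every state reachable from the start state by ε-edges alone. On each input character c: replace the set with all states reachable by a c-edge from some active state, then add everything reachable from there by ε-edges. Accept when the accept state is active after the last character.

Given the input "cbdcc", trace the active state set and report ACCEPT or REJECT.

initial (ε-close {0}): {0,1,2}
'c' @ 1: {3,4}
'b' @ 2: {1,2,5,6,7,8}  [accepting]
'd' @ 3: {1,2,7,9}  [accepting]
'c' @ 4: {3,4}
'c' @ 5: {1,2,5,6,7,8}  [accepting]
end set {1,2,5,6,7,8} — state 1 in

Answer: ACCEPT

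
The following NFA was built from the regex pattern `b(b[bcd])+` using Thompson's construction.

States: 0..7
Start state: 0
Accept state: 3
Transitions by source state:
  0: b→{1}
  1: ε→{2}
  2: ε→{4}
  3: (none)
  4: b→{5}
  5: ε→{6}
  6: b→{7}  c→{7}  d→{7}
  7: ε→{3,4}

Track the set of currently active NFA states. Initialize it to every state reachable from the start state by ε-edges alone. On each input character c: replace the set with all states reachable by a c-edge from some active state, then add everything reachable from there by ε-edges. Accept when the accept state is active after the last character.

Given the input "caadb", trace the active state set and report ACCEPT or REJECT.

S₀ = ε-closure({0}) = {0}
'c' @ 1: {}  — state set empty
rest 'aadb' ignored (set empty)
end set {} — state 3 not in

Answer: REJECT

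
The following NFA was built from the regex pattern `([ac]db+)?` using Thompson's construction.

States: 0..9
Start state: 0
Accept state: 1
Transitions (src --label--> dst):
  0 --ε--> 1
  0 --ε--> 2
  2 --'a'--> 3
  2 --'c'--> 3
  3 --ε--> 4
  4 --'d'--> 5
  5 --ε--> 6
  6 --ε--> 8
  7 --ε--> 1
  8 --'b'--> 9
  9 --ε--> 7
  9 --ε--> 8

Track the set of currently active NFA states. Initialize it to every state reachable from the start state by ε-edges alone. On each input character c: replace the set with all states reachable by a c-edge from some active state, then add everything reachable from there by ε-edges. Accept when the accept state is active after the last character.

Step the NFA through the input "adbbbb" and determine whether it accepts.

Answer: ACCEPT

Trace:
S₀ = ε-closure({0}) = {0,1,2}
'a' @ 1: {3,4}
'd' @ 2: {5,6,8}
'b' @ 3: {1,7,8,9}  (accept∈set)
'b' @ 4: {1,7,8,9}  (accept∈set)
'b' @ 5: {1,7,8,9}  (accept∈set)
'b' @ 6: {1,7,8,9}  (accept∈set)
end set {1,7,8,9} — state 1 in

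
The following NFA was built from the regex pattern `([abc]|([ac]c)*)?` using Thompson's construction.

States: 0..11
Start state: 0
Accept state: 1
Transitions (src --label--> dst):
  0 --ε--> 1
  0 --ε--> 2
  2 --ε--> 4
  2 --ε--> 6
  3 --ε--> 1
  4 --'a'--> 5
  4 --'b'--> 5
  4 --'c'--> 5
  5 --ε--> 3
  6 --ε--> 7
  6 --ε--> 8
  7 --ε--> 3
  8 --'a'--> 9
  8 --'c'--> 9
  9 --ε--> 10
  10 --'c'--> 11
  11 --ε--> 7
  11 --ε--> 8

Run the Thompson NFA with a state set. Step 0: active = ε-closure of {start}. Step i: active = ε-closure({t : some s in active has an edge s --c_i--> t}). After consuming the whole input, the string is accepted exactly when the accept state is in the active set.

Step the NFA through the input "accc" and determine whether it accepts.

Answer: ACCEPT

Trace:
start: ε-closure({0}) = {0,1,2,3,4,6,7,8}
'a' @ 1: {1,3,5,9,10}  ✓accept
'c' @ 2: {1,3,7,8,11}  ✓accept
'c' @ 3: {9,10}
'c' @ 4: {1,3,7,8,11}  ✓accept
end set {1,3,7,8,11} — state 1 in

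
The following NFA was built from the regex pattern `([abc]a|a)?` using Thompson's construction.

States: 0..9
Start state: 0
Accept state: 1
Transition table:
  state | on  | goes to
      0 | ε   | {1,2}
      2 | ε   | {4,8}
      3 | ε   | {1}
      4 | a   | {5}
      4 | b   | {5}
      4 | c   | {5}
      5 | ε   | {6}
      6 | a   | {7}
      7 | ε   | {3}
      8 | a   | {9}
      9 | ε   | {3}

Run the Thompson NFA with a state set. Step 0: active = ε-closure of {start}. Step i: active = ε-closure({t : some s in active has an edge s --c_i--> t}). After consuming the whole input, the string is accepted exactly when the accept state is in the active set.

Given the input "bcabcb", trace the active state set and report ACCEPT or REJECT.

Answer: REJECT

Derivation:
S₀ = ε-closure({0}) = {0,1,2,4,8}
'b' @ 1: {5,6}
'c' @ 2: {}  — dead — no transitions
rest 'abcb' ignored (set empty)
final: {}; accept 1 not in set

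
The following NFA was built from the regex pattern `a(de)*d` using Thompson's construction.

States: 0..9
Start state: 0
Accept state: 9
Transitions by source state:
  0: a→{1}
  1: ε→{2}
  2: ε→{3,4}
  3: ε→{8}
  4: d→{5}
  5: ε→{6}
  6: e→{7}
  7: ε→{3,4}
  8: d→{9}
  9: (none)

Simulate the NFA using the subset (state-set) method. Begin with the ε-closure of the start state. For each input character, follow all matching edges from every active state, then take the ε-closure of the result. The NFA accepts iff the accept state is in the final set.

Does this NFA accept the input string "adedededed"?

initial (ε-close {0}): {0}
'a' @ 1: {1,2,3,4,8}
'd' @ 2: {5,6,9}  ✓accept
'e' @ 3: {3,4,7,8}
'd' @ 4: {5,6,9}  ✓accept
'e' @ 5: {3,4,7,8}
'd' @ 6: {5,6,9}  ✓accept
'e' @ 7: {3,4,7,8}
'd' @ 8: {5,6,9}  ✓accept
'e' @ 9: {3,4,7,8}
'd' @ 10: {5,6,9}  ✓accept
end set {5,6,9} — state 9 in

Answer: ACCEPT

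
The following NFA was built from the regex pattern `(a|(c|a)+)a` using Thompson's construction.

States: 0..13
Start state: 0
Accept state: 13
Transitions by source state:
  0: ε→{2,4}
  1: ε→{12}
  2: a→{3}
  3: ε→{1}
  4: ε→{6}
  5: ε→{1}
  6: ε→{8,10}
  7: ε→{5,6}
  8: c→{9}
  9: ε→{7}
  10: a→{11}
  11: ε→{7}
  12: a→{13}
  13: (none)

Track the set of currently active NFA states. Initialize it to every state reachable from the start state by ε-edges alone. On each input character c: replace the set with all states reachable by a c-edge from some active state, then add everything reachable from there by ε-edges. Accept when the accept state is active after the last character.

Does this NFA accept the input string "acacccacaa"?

S₀ = ε-closure({0}) = {0,2,4,6,8,10}
'a' @ 1: {1,3,5,6,7,8,10,11,12}
'c' @ 2: {1,5,6,7,8,9,10,12}
'a' @ 3: {1,5,6,7,8,10,11,12,13}  [accepting]
'c' @ 4: {1,5,6,7,8,9,10,12}
'c' @ 5: {1,5,6,7,8,9,10,12}
'c' @ 6: {1,5,6,7,8,9,10,12}
'a' @ 7: {1,5,6,7,8,10,11,12,13}  [accepting]
'c' @ 8: {1,5,6,7,8,9,10,12}
'a' @ 9: {1,5,6,7,8,10,11,12,13}  [accepting]
'a' @ 10: {1,5,6,7,8,10,11,12,13}  [accepting]
final: {1,5,6,7,8,10,11,12,13}; accept 13 in set

Answer: ACCEPT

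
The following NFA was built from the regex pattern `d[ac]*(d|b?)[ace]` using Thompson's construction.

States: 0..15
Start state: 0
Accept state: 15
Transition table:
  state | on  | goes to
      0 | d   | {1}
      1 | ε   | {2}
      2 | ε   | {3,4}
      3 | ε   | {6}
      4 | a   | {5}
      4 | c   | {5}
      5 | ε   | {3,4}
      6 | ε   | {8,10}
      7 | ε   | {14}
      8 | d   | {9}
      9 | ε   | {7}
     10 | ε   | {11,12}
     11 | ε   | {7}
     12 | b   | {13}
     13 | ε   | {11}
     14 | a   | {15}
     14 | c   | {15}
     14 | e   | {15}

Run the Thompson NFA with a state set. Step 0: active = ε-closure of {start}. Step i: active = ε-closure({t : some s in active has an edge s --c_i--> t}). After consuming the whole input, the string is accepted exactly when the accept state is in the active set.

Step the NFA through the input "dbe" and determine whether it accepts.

Answer: ACCEPT

Derivation:
initial (ε-close {0}): {0}
'd' @ 1: {1,2,3,4,6,7,8,10,11,12,14}
'b' @ 2: {7,11,13,14}
'e' @ 3: {15}  (accept∈set)
after full input: {15}  (accept=15 in)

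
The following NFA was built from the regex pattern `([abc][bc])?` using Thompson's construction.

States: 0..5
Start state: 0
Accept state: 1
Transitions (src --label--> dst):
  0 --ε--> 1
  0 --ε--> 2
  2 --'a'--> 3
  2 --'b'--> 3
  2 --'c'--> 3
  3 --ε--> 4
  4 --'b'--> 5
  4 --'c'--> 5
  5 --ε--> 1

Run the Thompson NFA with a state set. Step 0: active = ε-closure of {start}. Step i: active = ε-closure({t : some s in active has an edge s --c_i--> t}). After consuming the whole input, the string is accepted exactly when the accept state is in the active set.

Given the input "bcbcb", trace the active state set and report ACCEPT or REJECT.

Answer: REJECT

Steps:
S₀ = ε-closure({0}) = {0,1,2}
'b' @ 1: {3,4}
'c' @ 2: {1,5}  ✓accept
'b' @ 3: {}  — no active states
rest 'cb' ignored (set empty)
end set {} — state 1 not in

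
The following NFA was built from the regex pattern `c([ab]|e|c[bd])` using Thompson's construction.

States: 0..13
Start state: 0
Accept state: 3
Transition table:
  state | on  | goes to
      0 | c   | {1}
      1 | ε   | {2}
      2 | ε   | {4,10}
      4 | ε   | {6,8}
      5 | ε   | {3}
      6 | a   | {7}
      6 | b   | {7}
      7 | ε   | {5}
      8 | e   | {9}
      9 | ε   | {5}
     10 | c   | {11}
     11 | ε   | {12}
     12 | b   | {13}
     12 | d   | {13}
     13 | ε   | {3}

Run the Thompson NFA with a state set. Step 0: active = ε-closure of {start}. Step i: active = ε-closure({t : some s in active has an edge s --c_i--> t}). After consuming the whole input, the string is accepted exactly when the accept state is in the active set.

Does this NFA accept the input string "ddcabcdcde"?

start: ε-closure({0}) = {0}
'd' @ 1: {}  — dead — no transitions
rest 'dcabcdcde' ignored (set empty)
after full input: {}  (accept=3 not in)

Answer: REJECT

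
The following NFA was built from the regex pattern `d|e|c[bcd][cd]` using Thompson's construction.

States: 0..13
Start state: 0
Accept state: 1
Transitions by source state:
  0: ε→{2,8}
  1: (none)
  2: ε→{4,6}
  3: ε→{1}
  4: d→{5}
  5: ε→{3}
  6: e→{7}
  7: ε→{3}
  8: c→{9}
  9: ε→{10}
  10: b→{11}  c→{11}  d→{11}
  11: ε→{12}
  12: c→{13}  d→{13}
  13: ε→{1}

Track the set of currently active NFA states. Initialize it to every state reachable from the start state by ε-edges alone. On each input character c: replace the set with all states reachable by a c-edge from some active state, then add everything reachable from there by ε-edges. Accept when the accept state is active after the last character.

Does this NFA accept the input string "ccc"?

Answer: ACCEPT

Steps:
initial (ε-close {0}): {0,2,4,6,8}
'c' @ 1: {9,10}
'c' @ 2: {11,12}
'c' @ 3: {1,13}  (accept∈set)
after full input: {1,13}  (accept=1 in)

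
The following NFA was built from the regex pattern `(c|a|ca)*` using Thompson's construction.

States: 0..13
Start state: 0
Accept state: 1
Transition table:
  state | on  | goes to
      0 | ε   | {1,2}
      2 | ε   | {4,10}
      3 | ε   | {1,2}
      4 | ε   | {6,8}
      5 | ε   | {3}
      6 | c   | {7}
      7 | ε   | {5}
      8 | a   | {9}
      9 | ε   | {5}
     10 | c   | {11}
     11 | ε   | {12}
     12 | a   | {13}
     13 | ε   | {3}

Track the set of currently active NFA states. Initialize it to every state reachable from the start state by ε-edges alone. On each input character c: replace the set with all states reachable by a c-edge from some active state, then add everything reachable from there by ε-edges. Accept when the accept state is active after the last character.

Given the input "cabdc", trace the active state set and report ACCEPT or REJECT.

Answer: REJECT

Trace:
initial (ε-close {0}): {0,1,2,4,6,8,10}
'c' @ 1: {1,2,3,4,5,6,7,8,10,11,12}  ✓accept
'a' @ 2: {1,2,3,4,5,6,8,9,10,13}  ✓accept
'b' @ 3: {}  — state set empty
rest 'dc' ignored (set empty)
after full input: {}  (accept=1 not in)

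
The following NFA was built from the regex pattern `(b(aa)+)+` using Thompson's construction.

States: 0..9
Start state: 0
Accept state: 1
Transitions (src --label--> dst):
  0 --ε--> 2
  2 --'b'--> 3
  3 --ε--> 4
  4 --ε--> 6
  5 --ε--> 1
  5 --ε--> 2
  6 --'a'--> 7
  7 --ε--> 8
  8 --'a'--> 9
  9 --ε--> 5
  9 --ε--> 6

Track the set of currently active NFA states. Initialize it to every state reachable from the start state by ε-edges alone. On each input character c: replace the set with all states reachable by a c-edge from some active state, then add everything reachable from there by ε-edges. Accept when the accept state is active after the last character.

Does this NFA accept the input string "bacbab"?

Answer: REJECT

Steps:
start: ε-closure({0}) = {0,2}
'b' @ 1: {3,4,6}
'a' @ 2: {7,8}
'c' @ 3: {}  — no active states
rest 'bab' ignored (set empty)
after full input: {}  (accept=1 not in)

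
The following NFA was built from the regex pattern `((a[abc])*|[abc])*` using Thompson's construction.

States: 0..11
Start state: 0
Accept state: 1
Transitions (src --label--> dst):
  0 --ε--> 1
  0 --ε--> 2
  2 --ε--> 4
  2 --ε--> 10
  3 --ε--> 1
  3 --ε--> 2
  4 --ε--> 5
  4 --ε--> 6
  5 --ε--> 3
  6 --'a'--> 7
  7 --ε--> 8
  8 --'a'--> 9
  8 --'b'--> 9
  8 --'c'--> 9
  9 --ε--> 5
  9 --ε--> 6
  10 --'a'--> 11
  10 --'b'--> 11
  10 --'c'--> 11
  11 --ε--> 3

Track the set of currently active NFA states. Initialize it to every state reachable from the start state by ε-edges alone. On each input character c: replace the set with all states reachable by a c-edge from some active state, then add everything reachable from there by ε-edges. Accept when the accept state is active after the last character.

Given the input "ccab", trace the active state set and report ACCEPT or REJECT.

Answer: ACCEPT

Steps:
start: ε-closure({0}) = {0,1,2,3,4,5,6,10}
'c' @ 1: {1,2,3,4,5,6,10,11}  (accept∈set)
'c' @ 2: {1,2,3,4,5,6,10,11}  (accept∈set)
'a' @ 3: {1,2,3,4,5,6,7,8,10,11}  (accept∈set)
'b' @ 4: {1,2,3,4,5,6,9,10,11}  (accept∈set)
after full input: {1,2,3,4,5,6,9,10,11}  (accept=1 in)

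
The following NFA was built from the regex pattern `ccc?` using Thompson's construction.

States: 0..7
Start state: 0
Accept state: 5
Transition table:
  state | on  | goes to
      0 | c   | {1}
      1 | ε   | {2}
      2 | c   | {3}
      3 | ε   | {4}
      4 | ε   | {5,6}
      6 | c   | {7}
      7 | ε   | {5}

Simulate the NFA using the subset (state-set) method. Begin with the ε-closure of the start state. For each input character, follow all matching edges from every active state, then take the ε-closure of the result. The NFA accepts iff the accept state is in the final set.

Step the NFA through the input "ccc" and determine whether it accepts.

Answer: ACCEPT

Derivation:
start: ε-closure({0}) = {0}
'c' @ 1: {1,2}
'c' @ 2: {3,4,5,6}  [accepting]
'c' @ 3: {5,7}  [accepting]
after full input: {5,7}  (accept=5 in)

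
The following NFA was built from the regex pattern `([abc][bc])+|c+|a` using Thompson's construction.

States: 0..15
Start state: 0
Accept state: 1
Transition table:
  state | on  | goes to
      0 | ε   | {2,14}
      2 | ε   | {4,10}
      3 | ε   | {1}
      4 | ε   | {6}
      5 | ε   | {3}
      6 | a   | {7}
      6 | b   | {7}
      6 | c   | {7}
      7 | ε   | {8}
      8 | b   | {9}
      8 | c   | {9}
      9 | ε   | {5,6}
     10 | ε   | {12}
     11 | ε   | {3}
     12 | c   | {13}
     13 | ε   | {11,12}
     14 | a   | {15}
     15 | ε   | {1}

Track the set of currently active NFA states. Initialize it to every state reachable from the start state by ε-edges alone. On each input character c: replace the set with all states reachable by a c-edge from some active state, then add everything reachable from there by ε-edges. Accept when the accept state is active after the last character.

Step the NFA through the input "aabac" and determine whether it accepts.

S₀ = ε-closure({0}) = {0,2,4,6,10,12,14}
'a' @ 1: {1,7,8,15}  [accepting]
'a' @ 2: {}  — state set empty
rest 'bac' ignored (set empty)
final: {}; accept 1 not in set

Answer: REJECT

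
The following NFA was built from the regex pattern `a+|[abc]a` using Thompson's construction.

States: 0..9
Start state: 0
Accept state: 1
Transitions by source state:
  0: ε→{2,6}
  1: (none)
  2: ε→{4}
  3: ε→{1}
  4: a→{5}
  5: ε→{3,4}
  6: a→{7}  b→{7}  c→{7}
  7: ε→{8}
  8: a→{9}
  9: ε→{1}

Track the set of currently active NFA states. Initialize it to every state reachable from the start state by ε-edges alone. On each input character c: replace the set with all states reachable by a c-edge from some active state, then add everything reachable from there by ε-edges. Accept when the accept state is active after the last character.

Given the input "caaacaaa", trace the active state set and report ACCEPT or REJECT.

Answer: REJECT

Derivation:
initial (ε-close {0}): {0,2,4,6}
'c' @ 1: {7,8}
'a' @ 2: {1,9}  ✓accept
'a' @ 3: {}  — dead — no transitions
rest 'acaaa' ignored (set empty)
final: {}; accept 1 not in set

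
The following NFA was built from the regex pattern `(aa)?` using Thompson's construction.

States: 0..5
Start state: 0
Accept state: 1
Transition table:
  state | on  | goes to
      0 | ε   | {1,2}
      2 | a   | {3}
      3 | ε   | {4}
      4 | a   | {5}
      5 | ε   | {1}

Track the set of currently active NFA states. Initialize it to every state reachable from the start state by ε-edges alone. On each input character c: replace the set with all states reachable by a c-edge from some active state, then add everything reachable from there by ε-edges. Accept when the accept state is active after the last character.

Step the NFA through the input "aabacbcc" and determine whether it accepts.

Answer: REJECT

Trace:
start: ε-closure({0}) = {0,1,2}
'a' @ 1: {3,4}
'a' @ 2: {1,5}  ✓accept
'b' @ 3: {}  — state set empty
rest 'acbcc' ignored (set empty)
final: {}; accept 1 not in set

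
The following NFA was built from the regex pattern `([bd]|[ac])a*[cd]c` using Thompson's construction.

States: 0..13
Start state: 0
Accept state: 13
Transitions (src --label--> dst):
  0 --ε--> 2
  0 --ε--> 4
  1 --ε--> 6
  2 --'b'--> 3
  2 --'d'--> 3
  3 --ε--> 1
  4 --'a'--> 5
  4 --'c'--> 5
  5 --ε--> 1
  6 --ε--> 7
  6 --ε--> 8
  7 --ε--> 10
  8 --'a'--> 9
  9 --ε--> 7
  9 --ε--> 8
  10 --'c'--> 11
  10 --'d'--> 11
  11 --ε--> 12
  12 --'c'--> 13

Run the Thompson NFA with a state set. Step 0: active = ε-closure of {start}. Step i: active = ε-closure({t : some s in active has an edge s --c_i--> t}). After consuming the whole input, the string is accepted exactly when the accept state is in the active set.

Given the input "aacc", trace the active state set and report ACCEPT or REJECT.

Answer: ACCEPT

Trace:
S₀ = ε-closure({0}) = {0,2,4}
'a' @ 1: {1,5,6,7,8,10}
'a' @ 2: {7,8,9,10}
'c' @ 3: {11,12}
'c' @ 4: {13}  (accept∈set)
after full input: {13}  (accept=13 in)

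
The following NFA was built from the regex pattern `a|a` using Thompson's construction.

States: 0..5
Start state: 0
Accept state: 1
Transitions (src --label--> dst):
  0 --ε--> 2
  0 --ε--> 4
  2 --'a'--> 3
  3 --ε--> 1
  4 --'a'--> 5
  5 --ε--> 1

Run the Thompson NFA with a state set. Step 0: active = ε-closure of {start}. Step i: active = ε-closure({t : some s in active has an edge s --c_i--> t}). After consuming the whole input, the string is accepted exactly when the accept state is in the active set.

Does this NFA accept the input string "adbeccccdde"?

start: ε-closure({0}) = {0,2,4}
'a' @ 1: {1,3,5}  [accepting]
'd' @ 2: {}  — state set empty
rest 'beccccdde' ignored (set empty)
after full input: {}  (accept=1 not in)

Answer: REJECT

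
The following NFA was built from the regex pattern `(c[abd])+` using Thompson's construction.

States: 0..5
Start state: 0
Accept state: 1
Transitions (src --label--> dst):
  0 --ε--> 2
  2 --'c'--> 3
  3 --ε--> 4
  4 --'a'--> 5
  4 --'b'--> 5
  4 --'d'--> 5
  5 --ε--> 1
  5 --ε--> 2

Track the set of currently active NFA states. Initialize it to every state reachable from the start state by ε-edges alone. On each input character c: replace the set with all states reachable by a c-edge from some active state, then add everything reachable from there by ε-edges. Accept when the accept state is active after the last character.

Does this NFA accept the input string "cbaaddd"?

Answer: REJECT

Steps:
initial (ε-close {0}): {0,2}
'c' @ 1: {3,4}
'b' @ 2: {1,2,5}  [accepting]
'a' @ 3: {}  — state set empty
rest 'addd' ignored (set empty)
after full input: {}  (accept=1 not in)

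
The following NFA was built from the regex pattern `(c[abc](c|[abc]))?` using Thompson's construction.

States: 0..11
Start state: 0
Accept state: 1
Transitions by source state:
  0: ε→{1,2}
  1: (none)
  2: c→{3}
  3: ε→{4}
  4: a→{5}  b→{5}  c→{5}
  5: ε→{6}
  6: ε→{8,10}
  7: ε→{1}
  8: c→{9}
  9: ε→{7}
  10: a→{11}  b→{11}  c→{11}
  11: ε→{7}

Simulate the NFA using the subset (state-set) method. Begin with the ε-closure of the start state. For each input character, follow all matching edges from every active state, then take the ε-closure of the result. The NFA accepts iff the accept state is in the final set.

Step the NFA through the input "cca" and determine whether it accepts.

initial (ε-close {0}): {0,1,2}
'c' @ 1: {3,4}
'c' @ 2: {5,6,8,10}
'a' @ 3: {1,7,11}  ✓accept
end set {1,7,11} — state 1 in

Answer: ACCEPT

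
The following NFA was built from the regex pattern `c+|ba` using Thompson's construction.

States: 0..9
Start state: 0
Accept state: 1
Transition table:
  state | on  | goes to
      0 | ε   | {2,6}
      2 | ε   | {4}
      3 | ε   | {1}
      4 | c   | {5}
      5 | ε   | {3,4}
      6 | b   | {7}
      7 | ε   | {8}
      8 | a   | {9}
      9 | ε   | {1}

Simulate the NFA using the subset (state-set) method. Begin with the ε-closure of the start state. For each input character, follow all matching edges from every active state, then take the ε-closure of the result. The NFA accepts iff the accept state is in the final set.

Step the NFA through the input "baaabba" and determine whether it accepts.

S₀ = ε-closure({0}) = {0,2,4,6}
'b' @ 1: {7,8}
'a' @ 2: {1,9}  (accept∈set)
'a' @ 3: {}  — state set empty
rest 'abba' ignored (set empty)
end set {} — state 1 not in

Answer: REJECT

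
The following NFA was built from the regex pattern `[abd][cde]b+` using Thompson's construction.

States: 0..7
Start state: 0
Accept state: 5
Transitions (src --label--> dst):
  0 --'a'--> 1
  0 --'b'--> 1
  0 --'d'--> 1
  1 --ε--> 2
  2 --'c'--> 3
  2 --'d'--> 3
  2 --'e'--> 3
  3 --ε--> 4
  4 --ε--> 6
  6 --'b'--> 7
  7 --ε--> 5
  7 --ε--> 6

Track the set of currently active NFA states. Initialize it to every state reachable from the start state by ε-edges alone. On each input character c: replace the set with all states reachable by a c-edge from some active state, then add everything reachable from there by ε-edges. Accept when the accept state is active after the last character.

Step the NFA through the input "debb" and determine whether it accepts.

Answer: ACCEPT

Derivation:
initial (ε-close {0}): {0}
'd' @ 1: {1,2}
'e' @ 2: {3,4,6}
'b' @ 3: {5,6,7}  ✓accept
'b' @ 4: {5,6,7}  ✓accept
final: {5,6,7}; accept 5 in set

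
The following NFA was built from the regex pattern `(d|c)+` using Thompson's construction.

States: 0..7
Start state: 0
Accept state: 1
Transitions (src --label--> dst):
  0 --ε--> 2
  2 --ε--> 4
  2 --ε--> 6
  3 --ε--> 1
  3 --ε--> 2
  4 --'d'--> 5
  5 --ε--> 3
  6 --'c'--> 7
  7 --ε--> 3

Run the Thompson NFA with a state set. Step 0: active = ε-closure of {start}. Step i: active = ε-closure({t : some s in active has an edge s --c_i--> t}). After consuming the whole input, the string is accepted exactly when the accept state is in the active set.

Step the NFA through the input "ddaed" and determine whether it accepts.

initial (ε-close {0}): {0,2,4,6}
'd' @ 1: {1,2,3,4,5,6}  (accept∈set)
'd' @ 2: {1,2,3,4,5,6}  (accept∈set)
'a' @ 3: {}  — state set empty
rest 'ed' ignored (set empty)
after full input: {}  (accept=1 not in)

Answer: REJECT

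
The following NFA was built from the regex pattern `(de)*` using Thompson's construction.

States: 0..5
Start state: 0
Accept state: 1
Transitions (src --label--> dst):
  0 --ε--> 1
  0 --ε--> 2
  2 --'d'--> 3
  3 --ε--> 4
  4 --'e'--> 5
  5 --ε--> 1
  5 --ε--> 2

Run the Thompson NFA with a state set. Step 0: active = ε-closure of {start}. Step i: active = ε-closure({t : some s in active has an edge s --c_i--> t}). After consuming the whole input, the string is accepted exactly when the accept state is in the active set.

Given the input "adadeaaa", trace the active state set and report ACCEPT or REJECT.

start: ε-closure({0}) = {0,1,2}
'a' @ 1: {}  — state set empty
rest 'dadeaaa' ignored (set empty)
after full input: {}  (accept=1 not in)

Answer: REJECT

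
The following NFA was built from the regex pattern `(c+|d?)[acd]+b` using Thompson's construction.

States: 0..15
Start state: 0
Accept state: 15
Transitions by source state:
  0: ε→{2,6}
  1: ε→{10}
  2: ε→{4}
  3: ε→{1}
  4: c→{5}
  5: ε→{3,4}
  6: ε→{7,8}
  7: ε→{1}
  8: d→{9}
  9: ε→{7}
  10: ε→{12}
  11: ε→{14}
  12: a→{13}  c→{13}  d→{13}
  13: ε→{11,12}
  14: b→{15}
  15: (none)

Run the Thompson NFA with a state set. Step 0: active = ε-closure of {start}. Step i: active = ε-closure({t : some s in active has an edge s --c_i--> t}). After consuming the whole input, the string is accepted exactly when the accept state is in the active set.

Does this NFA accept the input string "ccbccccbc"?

start: ε-closure({0}) = {0,1,2,4,6,7,8,10,12}
'c' @ 1: {1,3,4,5,10,11,12,13,14}
'c' @ 2: {1,3,4,5,10,11,12,13,14}
'b' @ 3: {15}  (accept∈set)
'c' @ 4: {}  — no active states
rest 'cccbc' ignored (set empty)
end set {} — state 15 not in

Answer: REJECT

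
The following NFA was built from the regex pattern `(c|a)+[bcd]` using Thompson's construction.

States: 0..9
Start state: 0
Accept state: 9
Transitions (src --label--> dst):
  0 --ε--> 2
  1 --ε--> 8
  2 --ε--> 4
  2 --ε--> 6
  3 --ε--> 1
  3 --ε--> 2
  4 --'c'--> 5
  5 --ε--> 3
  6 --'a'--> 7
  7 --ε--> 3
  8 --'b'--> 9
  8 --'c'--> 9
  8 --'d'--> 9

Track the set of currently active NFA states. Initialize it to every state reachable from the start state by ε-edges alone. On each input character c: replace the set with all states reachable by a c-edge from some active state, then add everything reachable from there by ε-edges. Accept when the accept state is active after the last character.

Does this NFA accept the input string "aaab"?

Answer: ACCEPT

Trace:
S₀ = ε-closure({0}) = {0,2,4,6}
'a' @ 1: {1,2,3,4,6,7,8}
'a' @ 2: {1,2,3,4,6,7,8}
'a' @ 3: {1,2,3,4,6,7,8}
'b' @ 4: {9}  (accept∈set)
end set {9} — state 9 in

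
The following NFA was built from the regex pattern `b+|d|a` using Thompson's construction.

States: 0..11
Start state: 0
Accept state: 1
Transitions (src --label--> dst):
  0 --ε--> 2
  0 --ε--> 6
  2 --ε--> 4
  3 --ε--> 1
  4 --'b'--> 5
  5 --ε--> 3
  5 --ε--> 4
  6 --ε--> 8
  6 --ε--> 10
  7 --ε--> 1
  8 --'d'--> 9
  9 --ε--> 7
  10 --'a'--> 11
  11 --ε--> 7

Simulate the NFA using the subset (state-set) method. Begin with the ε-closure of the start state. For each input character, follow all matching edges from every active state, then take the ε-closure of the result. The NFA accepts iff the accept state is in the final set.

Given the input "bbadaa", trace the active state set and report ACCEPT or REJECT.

S₀ = ε-closure({0}) = {0,2,4,6,8,10}
'b' @ 1: {1,3,4,5}  ✓accept
'b' @ 2: {1,3,4,5}  ✓accept
'a' @ 3: {}  — state set empty
rest 'daa' ignored (set empty)
end set {} — state 1 not in

Answer: REJECT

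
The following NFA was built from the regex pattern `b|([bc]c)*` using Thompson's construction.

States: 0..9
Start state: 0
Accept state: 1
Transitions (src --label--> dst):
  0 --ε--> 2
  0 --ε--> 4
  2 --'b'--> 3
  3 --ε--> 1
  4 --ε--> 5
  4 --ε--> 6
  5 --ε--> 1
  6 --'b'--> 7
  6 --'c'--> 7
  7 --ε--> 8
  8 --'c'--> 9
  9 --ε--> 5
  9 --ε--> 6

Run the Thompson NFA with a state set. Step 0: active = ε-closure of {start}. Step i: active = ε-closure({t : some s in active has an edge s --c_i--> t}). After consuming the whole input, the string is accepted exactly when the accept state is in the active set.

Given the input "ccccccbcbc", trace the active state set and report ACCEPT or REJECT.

Answer: ACCEPT

Steps:
S₀ = ε-closure({0}) = {0,1,2,4,5,6}
'c' @ 1: {7,8}
'c' @ 2: {1,5,6,9}  [accepting]
'c' @ 3: {7,8}
'c' @ 4: {1,5,6,9}  [accepting]
'c' @ 5: {7,8}
'c' @ 6: {1,5,6,9}  [accepting]
'b' @ 7: {7,8}
'c' @ 8: {1,5,6,9}  [accepting]
'b' @ 9: {7,8}
'c' @ 10: {1,5,6,9}  [accepting]
after full input: {1,5,6,9}  (accept=1 in)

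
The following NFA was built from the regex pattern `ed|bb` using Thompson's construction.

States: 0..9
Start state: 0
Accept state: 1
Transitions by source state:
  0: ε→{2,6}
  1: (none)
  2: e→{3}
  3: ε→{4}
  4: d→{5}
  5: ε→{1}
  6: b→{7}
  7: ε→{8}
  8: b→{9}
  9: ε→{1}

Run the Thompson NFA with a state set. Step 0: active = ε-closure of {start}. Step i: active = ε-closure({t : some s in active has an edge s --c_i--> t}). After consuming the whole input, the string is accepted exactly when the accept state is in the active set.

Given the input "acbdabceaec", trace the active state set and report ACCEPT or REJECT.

Answer: REJECT

Derivation:
S₀ = ε-closure({0}) = {0,2,6}
'a' @ 1: {}  — no active states
rest 'cbdabceaec' ignored (set empty)
after full input: {}  (accept=1 not in)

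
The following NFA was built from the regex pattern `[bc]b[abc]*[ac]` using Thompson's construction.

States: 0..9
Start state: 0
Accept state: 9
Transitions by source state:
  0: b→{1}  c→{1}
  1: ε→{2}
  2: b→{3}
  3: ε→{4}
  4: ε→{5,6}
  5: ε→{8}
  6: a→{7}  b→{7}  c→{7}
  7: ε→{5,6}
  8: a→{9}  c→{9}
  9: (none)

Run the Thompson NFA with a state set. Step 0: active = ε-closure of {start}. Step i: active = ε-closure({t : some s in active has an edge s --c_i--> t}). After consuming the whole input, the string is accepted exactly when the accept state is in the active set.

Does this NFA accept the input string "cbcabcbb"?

Answer: REJECT

Derivation:
initial (ε-close {0}): {0}
'c' @ 1: {1,2}
'b' @ 2: {3,4,5,6,8}
'c' @ 3: {5,6,7,8,9}  [accepting]
'a' @ 4: {5,6,7,8,9}  [accepting]
'b' @ 5: {5,6,7,8}
'c' @ 6: {5,6,7,8,9}  [accepting]
'b' @ 7: {5,6,7,8}
'b' @ 8: {5,6,7,8}
end set {5,6,7,8} — state 9 not in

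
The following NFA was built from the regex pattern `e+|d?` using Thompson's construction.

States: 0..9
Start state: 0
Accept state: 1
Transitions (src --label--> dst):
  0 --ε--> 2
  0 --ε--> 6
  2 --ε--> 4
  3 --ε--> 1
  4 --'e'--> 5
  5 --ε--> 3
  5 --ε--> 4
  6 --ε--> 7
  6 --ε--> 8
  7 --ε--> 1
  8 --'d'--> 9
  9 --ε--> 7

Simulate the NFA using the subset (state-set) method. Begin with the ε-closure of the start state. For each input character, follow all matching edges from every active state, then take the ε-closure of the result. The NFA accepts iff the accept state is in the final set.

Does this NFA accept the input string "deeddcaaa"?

S₀ = ε-closure({0}) = {0,1,2,4,6,7,8}
'd' @ 1: {1,7,9}  ✓accept
'e' @ 2: {}  — no active states
rest 'eddcaaa' ignored (set empty)
final: {}; accept 1 not in set

Answer: REJECT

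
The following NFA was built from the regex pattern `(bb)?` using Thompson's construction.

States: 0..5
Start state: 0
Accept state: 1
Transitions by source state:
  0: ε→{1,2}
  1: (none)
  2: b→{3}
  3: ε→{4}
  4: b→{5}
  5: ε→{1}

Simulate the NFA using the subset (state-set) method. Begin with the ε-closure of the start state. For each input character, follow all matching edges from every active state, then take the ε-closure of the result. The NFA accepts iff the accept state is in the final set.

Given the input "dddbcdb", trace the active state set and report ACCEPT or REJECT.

Answer: REJECT

Steps:
start: ε-closure({0}) = {0,1,2}
'd' @ 1: {}  — state set empty
rest 'ddbcdb' ignored (set empty)
final: {}; accept 1 not in set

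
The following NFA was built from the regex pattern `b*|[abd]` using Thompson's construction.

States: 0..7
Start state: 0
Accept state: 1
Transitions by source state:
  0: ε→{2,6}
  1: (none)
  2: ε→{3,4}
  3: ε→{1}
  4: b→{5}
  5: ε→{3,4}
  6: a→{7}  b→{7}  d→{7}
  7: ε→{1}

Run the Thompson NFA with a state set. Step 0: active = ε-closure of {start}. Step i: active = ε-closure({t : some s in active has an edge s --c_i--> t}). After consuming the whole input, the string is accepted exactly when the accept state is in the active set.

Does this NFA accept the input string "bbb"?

Answer: ACCEPT

Steps:
initial (ε-close {0}): {0,1,2,3,4,6}
'b' @ 1: {1,3,4,5,7}  ✓accept
'b' @ 2: {1,3,4,5}  ✓accept
'b' @ 3: {1,3,4,5}  ✓accept
after full input: {1,3,4,5}  (accept=1 in)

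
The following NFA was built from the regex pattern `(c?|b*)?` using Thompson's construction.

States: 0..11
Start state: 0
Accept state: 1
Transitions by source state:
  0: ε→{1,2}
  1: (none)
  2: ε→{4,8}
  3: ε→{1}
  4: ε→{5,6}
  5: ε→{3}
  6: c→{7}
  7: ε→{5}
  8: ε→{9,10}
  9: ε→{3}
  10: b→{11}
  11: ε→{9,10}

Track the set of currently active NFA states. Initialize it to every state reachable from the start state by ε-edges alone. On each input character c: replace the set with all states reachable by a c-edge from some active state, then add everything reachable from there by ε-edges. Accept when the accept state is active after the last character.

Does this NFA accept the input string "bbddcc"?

S₀ = ε-closure({0}) = {0,1,2,3,4,5,6,8,9,10}
'b' @ 1: {1,3,9,10,11}  ✓accept
'b' @ 2: {1,3,9,10,11}  ✓accept
'd' @ 3: {}  — state set empty
rest 'dcc' ignored (set empty)
end set {} — state 1 not in

Answer: REJECT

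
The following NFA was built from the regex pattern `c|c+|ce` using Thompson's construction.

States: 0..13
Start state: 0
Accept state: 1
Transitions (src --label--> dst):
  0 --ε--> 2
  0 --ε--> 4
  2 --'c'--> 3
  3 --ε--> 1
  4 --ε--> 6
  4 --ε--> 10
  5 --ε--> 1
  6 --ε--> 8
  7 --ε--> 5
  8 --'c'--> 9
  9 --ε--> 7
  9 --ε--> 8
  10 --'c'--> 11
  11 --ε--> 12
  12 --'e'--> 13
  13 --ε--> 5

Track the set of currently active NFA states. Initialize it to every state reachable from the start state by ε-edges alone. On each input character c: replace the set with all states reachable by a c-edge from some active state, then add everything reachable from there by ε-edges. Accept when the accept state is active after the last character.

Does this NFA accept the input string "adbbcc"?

initial (ε-close {0}): {0,2,4,6,8,10}
'a' @ 1: {}  — state set empty
rest 'dbbcc' ignored (set empty)
after full input: {}  (accept=1 not in)

Answer: REJECT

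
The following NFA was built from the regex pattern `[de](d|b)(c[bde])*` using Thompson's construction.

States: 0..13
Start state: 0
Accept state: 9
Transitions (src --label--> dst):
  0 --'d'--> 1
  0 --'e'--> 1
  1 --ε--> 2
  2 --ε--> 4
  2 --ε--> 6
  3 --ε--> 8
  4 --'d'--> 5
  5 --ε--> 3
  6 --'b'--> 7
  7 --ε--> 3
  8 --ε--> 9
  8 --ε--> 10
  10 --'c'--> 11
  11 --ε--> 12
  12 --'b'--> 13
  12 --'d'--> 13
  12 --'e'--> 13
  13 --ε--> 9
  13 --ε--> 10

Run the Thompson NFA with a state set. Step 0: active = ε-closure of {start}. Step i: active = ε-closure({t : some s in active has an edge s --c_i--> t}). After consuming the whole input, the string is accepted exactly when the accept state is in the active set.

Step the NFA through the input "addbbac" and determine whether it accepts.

Answer: REJECT

Steps:
S₀ = ε-closure({0}) = {0}
'a' @ 1: {}  — state set empty
rest 'ddbbac' ignored (set empty)
after full input: {}  (accept=9 not in)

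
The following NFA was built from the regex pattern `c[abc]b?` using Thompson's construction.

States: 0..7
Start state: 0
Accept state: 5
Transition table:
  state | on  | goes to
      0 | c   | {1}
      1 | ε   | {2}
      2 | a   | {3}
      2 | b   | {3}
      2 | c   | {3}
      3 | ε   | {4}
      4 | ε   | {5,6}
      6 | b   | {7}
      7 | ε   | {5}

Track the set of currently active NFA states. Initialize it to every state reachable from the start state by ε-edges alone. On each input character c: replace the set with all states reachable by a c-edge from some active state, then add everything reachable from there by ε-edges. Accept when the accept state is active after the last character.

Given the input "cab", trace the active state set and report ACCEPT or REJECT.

Answer: ACCEPT

Derivation:
S₀ = ε-closure({0}) = {0}
'c' @ 1: {1,2}
'a' @ 2: {3,4,5,6}  ✓accept
'b' @ 3: {5,7}  ✓accept
final: {5,7}; accept 5 in set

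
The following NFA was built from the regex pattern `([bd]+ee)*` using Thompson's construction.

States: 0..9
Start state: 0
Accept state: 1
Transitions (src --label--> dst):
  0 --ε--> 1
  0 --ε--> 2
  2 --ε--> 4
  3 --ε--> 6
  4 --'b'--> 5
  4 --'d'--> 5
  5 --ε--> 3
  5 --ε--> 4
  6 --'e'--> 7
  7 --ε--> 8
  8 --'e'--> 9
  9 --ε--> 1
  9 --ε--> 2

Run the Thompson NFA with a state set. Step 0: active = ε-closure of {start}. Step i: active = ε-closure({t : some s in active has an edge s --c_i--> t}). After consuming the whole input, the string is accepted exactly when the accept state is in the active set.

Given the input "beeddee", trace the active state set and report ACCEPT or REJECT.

Answer: ACCEPT

Trace:
start: ε-closure({0}) = {0,1,2,4}
'b' @ 1: {3,4,5,6}
'e' @ 2: {7,8}
'e' @ 3: {1,2,4,9}  (accept∈set)
'd' @ 4: {3,4,5,6}
'd' @ 5: {3,4,5,6}
'e' @ 6: {7,8}
'e' @ 7: {1,2,4,9}  (accept∈set)
after full input: {1,2,4,9}  (accept=1 in)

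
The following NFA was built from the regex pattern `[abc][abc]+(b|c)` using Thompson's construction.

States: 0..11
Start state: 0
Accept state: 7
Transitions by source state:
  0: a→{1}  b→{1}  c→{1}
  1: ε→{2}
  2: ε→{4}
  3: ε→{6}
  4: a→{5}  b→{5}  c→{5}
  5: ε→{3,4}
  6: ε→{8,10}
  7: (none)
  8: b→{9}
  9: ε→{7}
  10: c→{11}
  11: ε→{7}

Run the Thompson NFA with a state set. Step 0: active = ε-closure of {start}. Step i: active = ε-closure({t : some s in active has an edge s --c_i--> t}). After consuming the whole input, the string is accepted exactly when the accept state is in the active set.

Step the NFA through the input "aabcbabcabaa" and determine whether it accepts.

Answer: REJECT

Derivation:
S₀ = ε-closure({0}) = {0}
'a' @ 1: {1,2,4}
'a' @ 2: {3,4,5,6,8,10}
'b' @ 3: {3,4,5,6,7,8,9,10}  (accept∈set)
'c' @ 4: {3,4,5,6,7,8,10,11}  (accept∈set)
'b' @ 5: {3,4,5,6,7,8,9,10}  (accept∈set)
'a' @ 6: {3,4,5,6,8,10}
'b' @ 7: {3,4,5,6,7,8,9,10}  (accept∈set)
'c' @ 8: {3,4,5,6,7,8,10,11}  (accept∈set)
'a' @ 9: {3,4,5,6,8,10}
'b' @ 10: {3,4,5,6,7,8,9,10}  (accept∈set)
'a' @ 11: {3,4,5,6,8,10}
'a' @ 12: {3,4,5,6,8,10}
after full input: {3,4,5,6,8,10}  (accept=7 not in)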